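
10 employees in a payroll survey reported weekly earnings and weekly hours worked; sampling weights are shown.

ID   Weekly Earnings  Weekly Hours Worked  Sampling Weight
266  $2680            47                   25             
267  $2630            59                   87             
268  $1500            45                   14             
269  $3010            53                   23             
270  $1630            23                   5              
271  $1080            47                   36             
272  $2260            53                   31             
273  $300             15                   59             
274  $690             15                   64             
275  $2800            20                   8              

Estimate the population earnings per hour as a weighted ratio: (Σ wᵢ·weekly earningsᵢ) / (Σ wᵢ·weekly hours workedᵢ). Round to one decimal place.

43.2

Σ wᵢ·y = 2680×25 + 2630×87 + 1500×14 + 3010×23 + 1630×5 + 1080×36 + 2260×31 + 300×59 + 690×64 + 2800×8
  = 67000 + 228810 + 21000 + 69230 + 8150 + 38880 + 70060 + 17700 + 44160 + 22400 = 587390
Σ wᵢ·x = 47×25 + 59×87 + 45×14 + 53×23 + 23×5 + 47×36 + 53×31 + 15×59 + 15×64 + 20×8
  = 1175 + 5133 + 630 + 1219 + 115 + 1692 + 1643 + 885 + 960 + 160 = 13612
Ratio = 587390 / 13612 = 43.152366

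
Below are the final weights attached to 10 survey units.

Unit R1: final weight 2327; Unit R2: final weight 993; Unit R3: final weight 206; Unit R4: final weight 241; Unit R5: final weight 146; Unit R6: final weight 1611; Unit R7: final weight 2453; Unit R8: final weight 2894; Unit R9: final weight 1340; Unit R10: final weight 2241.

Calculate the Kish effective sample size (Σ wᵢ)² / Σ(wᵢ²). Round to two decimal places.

6.89

Σ wᵢ = 2327 + 993 + 206 + 241 + 146 + 1611 + 2453 + 2894 + 1340 + 2241 = 14452
Σ wᵢ² = 5414929 + 986049 + 42436 + 58081 + 21316 + 2595321 + 6017209 + 8375236 + 1795600 + 5022081 = 30328258
n_eff = 14452² / 30328258 = 208860304 / 30328258 = 6.8866568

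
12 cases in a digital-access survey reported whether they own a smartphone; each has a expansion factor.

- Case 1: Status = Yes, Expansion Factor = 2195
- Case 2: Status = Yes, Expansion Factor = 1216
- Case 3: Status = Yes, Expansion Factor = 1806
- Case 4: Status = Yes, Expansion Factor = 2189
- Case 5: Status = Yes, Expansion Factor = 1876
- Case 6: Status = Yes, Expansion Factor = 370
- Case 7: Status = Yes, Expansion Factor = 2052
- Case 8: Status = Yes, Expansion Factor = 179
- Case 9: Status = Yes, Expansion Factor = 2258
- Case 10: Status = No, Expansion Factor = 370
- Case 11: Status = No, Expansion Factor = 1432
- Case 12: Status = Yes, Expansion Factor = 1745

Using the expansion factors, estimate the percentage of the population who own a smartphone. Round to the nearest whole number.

90

Sum of weights for 'Yes' = 2195 + 1216 + 1806 + 2189 + 1876 + 370 + 2052 + 179 + 2258 + 1745 = 15886
Total weight = 17688
Weighted proportion = 15886 / 17688 = 0.89812302 → 89.812302%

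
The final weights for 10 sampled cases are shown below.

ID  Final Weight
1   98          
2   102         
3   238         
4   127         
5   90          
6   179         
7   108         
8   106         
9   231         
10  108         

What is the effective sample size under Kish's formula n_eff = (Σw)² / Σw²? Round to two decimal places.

Σ wᵢ = 98 + 102 + 238 + 127 + 90 + 179 + 108 + 106 + 231 + 108 = 1387
Σ wᵢ² = 9604 + 10404 + 56644 + 16129 + 8100 + 32041 + 11664 + 11236 + 53361 + 11664 = 220847
n_eff = 1387² / 220847 = 1923769 / 220847 = 8.7108677

8.71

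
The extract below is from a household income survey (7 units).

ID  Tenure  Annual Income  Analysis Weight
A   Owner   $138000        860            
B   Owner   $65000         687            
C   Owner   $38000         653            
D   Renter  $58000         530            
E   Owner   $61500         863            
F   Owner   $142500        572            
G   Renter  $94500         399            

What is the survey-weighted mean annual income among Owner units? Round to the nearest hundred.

Owner rows: A, B, C, E, F
Weighted sum = 138000×860 + 65000×687 + 38000×653 + 61500×863 + 142500×572
  = 118680000 + 44655000 + 24814000 + 53074500 + 81510000 = 322733500
Sum of weights = 860 + 687 + 653 + 863 + 572 = 3635
Weighted mean = 322733500 / 3635 = 88785.007

88800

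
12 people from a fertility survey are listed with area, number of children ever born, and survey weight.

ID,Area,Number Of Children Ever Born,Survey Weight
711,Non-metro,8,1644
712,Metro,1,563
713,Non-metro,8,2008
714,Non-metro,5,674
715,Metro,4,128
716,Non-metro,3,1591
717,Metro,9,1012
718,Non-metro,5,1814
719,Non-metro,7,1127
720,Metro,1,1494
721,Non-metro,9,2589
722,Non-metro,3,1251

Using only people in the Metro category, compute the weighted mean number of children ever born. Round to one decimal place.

3.7

Metro rows: 712, 715, 717, 720
Weighted sum = 1×563 + 4×128 + 9×1012 + 1×1494
  = 563 + 512 + 9108 + 1494 = 11677
Sum of weights = 563 + 128 + 1012 + 1494 = 3197
Weighted mean = 11677 / 3197 = 3.6524867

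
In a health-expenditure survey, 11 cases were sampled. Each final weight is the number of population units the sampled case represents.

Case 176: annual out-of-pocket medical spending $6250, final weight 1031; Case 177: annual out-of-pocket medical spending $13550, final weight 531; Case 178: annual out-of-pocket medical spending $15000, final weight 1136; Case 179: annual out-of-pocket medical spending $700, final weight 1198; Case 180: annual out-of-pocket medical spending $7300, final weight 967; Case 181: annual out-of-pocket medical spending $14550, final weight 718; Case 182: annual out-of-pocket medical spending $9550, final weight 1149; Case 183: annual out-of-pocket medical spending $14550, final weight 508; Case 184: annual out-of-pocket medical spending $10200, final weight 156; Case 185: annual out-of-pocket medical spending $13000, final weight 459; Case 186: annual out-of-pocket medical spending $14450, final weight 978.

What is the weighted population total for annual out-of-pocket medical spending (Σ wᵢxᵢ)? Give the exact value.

89078050

Weighted total = 6250×1031 + 13550×531 + 15000×1136 + 700×1198 + 7300×967 + 14550×718 + 9550×1149 + 14550×508 + 10200×156 + 13000×459 + 14450×978
  = 89078050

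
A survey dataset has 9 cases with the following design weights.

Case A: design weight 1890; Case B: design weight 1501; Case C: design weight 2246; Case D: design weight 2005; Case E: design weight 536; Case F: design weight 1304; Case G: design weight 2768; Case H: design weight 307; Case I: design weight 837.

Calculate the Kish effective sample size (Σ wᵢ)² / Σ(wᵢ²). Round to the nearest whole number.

7

Σ wᵢ = 13394
Σ wᵢ² = 3572100 + 2253001 + 5044516 + 4020025 + 287296 + 1700416 + 7661824 + 94249 + 700569 = 25333996
n_eff = 13394² / 25333996 = 179399236 / 25333996 = 7.0813636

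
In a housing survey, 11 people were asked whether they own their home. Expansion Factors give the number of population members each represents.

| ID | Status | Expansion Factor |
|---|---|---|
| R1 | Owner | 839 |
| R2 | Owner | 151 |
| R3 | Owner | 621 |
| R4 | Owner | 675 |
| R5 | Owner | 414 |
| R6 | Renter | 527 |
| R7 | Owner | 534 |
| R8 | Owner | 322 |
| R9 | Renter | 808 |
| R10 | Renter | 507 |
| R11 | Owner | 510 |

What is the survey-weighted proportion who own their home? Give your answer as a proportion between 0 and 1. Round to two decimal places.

Sum of weights for 'Owner' = 839 + 151 + 621 + 675 + 414 + 534 + 322 + 510 = 4066
Total weight = 839 + 151 + 621 + 675 + 414 + 527 + 534 + 322 + 808 + 507 + 510 = 5908
Weighted proportion = 4066 / 5908 = 0.68821936

0.69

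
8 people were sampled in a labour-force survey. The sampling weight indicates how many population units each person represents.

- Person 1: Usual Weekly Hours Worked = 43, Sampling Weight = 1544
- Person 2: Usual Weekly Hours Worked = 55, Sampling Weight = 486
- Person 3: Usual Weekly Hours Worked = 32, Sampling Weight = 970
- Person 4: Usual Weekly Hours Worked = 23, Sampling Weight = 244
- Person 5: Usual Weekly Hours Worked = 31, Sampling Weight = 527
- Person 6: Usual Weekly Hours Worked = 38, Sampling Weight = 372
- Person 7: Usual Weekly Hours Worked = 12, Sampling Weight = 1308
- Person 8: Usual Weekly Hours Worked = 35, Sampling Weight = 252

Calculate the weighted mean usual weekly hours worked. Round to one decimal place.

Weighted sum = 43×1544 + 55×486 + 32×970 + 23×244 + 31×527 + 38×372 + 12×1308 + 35×252
  = 66392 + 26730 + 31040 + 5612 + 16337 + 14136 + 15696 + 8820 = 184763
Sum of weights = 1544 + 486 + 970 + 244 + 527 + 372 + 1308 + 252 = 5703
Weighted mean = 184763 / 5703 = 32.39751

32.4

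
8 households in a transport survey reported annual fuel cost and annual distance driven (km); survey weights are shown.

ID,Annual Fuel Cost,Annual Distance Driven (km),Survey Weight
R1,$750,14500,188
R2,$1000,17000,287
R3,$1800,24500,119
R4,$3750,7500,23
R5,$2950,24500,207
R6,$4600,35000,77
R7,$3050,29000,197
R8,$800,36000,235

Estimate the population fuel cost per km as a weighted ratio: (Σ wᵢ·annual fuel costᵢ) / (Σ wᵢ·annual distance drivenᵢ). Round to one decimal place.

Σ wᵢ·y = 750×188 + 1000×287 + 1800×119 + 3750×23 + 2950×207 + 4600×77 + 3050×197 + 800×235
  = 2482150
Σ wᵢ·x = 32632500
Ratio = 2482150 / 32632500 = 0.07606374

0.1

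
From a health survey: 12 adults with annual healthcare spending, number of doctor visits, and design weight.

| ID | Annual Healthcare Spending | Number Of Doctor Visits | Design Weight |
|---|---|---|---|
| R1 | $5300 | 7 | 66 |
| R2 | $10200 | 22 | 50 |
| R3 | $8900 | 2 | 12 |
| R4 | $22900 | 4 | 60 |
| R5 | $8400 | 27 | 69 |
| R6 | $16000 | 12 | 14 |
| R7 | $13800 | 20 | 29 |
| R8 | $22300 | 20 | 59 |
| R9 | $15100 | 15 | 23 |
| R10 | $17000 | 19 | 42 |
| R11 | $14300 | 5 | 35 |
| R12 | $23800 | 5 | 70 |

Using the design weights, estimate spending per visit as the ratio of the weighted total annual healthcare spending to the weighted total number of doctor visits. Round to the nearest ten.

1110

Σ wᵢ·y = 5300×66 + 10200×50 + 8900×12 + 22900×60 + 8400×69 + 16000×14 + 13800×29 + 22300×59 + 15100×23 + 17000×42 + 14300×35 + 23800×70
  = 349800 + 510000 + 106800 + 1374000 + 579600 + 224000 + 400200 + 1315700 + 347300 + 714000 + 500500 + 1666000 = 8087900
Σ wᵢ·x = 7×66 + 22×50 + 2×12 + 4×60 + 27×69 + 12×14 + 20×29 + 20×59 + 15×23 + 19×42 + 5×35 + 5×70
  = 462 + 1100 + 24 + 240 + 1863 + 168 + 580 + 1180 + 345 + 798 + 175 + 350 = 7285
Ratio = 8087900 / 7285 = 1110.2128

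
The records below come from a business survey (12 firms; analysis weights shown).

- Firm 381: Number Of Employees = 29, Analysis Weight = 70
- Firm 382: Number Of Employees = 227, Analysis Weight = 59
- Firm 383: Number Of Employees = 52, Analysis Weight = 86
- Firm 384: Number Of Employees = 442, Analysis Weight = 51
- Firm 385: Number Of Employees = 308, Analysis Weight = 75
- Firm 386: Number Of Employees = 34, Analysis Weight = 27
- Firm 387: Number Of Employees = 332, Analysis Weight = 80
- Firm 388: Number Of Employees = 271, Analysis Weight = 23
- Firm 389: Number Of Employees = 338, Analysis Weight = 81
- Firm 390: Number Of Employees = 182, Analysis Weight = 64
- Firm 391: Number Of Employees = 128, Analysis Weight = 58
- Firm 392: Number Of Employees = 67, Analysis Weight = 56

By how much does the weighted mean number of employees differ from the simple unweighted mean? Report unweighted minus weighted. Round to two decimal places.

-3.89

Unweighted sum = 29 + 227 + 52 + 442 + 308 + 34 + 332 + 271 + 338 + 182 + 128 + 67 = 2410
Unweighted mean = 2410 / 12 = 200.83333
Weighted sum = 29×70 + 227×59 + 52×86 + 442×51 + 308×75 + 34×27 + 332×80 + 271×23 + 338×81 + 182×64 + 128×58 + 67×56
  = 2030 + 13393 + 4472 + 22542 + 23100 + 918 + 26560 + 6233 + 27378 + 11648 + 7424 + 3752 = 149450
Sum of weights = 70 + 59 + 86 + 51 + 75 + 27 + 80 + 23 + 81 + 64 + 58 + 56 = 730
Weighted mean = 149450 / 730 = 204.72603
Difference (unweighted minus weighted) = -3.8926941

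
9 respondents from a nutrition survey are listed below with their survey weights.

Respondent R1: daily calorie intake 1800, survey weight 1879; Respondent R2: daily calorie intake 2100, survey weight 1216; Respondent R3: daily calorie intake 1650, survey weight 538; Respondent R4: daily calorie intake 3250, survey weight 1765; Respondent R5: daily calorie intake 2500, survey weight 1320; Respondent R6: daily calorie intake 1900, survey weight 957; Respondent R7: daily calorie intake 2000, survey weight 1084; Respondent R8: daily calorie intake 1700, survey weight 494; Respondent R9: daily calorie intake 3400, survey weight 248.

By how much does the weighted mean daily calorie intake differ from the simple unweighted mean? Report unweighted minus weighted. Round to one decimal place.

Unweighted sum = 1800 + 2100 + 1650 + 3250 + 2500 + 1900 + 2000 + 1700 + 3400 = 20300
Unweighted mean = 20300 / 9 = 2255.5556
Weighted sum = 1800×1879 + 2100×1216 + 1650×538 + 3250×1765 + 2500×1320 + 1900×957 + 2000×1084 + 1700×494 + 3400×248
  = 3382200 + 2553600 + 887700 + 5736250 + 3300000 + 1818300 + 2168000 + 839800 + 843200 = 21529050
Sum of weights = 1879 + 1216 + 538 + 1765 + 1320 + 957 + 1084 + 494 + 248 = 9501
Weighted mean = 21529050 / 9501 = 2265.9773
Difference (unweighted minus weighted) = -10.42171

-10.4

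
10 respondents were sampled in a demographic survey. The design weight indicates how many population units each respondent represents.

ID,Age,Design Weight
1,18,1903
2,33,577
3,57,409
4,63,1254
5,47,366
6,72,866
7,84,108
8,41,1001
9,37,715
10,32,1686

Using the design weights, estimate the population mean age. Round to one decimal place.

41.2

Weighted sum = 18×1903 + 33×577 + 57×409 + 63×1254 + 47×366 + 72×866 + 84×108 + 41×1001 + 37×715 + 32×1686
  = 34254 + 19041 + 23313 + 79002 + 17202 + 62352 + 9072 + 41041 + 26455 + 53952 = 365684
Sum of weights = 1903 + 577 + 409 + 1254 + 366 + 866 + 108 + 1001 + 715 + 1686 = 8885
Weighted mean = 365684 / 8885 = 41.157456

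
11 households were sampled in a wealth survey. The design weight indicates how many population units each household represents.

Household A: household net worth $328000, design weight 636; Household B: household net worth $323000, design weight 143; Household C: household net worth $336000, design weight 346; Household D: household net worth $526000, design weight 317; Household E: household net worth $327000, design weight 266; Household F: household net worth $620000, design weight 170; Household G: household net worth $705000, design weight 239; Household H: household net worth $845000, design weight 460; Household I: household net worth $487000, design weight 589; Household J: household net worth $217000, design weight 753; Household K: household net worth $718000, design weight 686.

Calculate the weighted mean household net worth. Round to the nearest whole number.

484292

Weighted sum = 328000×636 + 323000×143 + 336000×346 + 526000×317 + 327000×266 + 620000×170 + 705000×239 + 845000×460 + 487000×589 + 217000×753 + 718000×686
  = 208608000 + 46189000 + 116256000 + 166742000 + 86982000 + 105400000 + 168495000 + 388700000 + 286843000 + 163401000 + 492548000 = 2230164000
Sum of weights = 636 + 143 + 346 + 317 + 266 + 170 + 239 + 460 + 589 + 753 + 686 = 4605
Weighted mean = 2230164000 / 4605 = 484291.86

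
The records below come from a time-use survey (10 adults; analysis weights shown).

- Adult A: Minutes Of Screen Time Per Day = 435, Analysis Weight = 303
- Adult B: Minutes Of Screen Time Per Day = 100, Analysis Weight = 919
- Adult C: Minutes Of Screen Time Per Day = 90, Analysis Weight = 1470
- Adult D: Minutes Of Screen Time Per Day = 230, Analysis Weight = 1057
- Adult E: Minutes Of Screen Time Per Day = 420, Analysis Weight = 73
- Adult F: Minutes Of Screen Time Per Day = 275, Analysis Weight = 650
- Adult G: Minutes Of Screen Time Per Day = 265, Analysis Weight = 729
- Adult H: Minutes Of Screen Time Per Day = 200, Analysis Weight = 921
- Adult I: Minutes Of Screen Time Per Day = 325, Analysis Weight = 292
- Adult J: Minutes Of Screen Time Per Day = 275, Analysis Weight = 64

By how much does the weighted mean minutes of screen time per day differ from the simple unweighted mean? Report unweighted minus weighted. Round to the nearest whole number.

Unweighted sum = 435 + 100 + 90 + 230 + 420 + 275 + 265 + 200 + 325 + 275 = 2615
Unweighted mean = 2615 / 10 = 261.5
Weighted sum = 435×303 + 100×919 + 90×1470 + 230×1057 + 420×73 + 275×650 + 265×729 + 200×921 + 325×292 + 275×64
  = 1298410
Sum of weights = 303 + 919 + 1470 + 1057 + 73 + 650 + 729 + 921 + 292 + 64 = 6478
Weighted mean = 1298410 / 6478 = 200.43378
Difference (unweighted minus weighted) = 61.066224

61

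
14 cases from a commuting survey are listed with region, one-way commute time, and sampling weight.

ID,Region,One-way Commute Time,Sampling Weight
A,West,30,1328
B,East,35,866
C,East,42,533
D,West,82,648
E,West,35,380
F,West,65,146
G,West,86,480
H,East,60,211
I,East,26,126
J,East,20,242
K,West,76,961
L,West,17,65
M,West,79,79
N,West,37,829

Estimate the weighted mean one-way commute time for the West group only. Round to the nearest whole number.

West rows: A, D, E, F, G, K, L, M, N
Weighted sum = 268101
Sum of weights = 4916
Weighted mean = 268101 / 4916 = 54.536412

55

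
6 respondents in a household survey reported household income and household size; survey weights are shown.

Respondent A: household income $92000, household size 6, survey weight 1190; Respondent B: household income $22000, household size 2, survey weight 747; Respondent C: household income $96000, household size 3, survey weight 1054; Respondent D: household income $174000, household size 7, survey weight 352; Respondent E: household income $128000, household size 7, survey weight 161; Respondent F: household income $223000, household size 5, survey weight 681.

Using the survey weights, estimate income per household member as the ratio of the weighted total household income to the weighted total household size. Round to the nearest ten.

Σ wᵢ·y = 92000×1190 + 22000×747 + 96000×1054 + 174000×352 + 128000×161 + 223000×681
  = 109480000 + 16434000 + 101184000 + 61248000 + 20608000 + 151863000 = 460817000
Σ wᵢ·x = 6×1190 + 2×747 + 3×1054 + 7×352 + 7×161 + 5×681
  = 7140 + 1494 + 3162 + 2464 + 1127 + 3405 = 18792
Ratio = 460817000 / 18792 = 24521.977

24520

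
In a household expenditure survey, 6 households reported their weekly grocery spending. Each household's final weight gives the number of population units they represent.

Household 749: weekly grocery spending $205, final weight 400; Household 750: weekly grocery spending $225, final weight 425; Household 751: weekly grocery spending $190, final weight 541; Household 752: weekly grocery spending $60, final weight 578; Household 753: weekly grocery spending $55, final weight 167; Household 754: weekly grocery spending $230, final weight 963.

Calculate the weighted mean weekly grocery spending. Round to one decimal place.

177.5

Weighted sum = 205×400 + 225×425 + 190×541 + 60×578 + 55×167 + 230×963
  = 82000 + 95625 + 102790 + 34680 + 9185 + 221490 = 545770
Sum of weights = 400 + 425 + 541 + 578 + 167 + 963 = 3074
Weighted mean = 545770 / 3074 = 177.54392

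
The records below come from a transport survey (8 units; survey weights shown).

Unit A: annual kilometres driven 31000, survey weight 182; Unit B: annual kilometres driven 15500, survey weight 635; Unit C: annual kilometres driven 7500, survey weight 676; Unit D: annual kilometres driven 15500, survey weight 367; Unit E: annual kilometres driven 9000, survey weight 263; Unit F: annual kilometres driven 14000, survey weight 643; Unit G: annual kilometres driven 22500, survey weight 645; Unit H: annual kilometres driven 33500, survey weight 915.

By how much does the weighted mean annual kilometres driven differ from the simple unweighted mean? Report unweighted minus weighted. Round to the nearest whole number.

-572

Unweighted sum = 148500
Unweighted mean = 148500 / 8 = 18562.5
Weighted sum = 82777000
Sum of weights = 182 + 635 + 676 + 367 + 263 + 643 + 645 + 915 = 4326
Weighted mean = 82777000 / 4326 = 19134.767
Difference (unweighted minus weighted) = -572.26653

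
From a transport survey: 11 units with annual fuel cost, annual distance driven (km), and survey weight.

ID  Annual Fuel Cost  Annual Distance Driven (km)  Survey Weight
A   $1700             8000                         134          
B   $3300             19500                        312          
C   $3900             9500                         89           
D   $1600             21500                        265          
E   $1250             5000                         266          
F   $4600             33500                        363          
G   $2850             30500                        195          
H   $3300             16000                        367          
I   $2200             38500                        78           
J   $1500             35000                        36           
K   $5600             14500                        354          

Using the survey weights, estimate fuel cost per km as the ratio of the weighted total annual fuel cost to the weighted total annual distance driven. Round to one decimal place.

Σ wᵢ·y = 1700×134 + 3300×312 + 3900×89 + 1600×265 + 1250×266 + 4600×363 + 2850×195 + 3300×367 + 2200×78 + 1500×36 + 5600×354
  = 227800 + 1029600 + 347100 + 424000 + 332500 + 1669800 + 555750 + 1211100 + 171600 + 54000 + 1982400 = 8005650
Σ wᵢ·x = 8000×134 + 19500×312 + 9500×89 + 21500×265 + 5000×266 + 33500×363 + 30500×195 + 16000×367 + 38500×78 + 35000×36 + 14500×354
  = 48405000
Ratio = 8005650 / 48405000 = 0.16538891

0.2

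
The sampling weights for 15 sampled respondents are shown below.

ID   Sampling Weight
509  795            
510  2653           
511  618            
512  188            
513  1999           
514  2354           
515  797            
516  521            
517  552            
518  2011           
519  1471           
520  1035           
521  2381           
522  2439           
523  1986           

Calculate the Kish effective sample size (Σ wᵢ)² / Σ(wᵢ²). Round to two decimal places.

Σ wᵢ = 21800
Σ wᵢ² = 41677638
n_eff = 21800² / 41677638 = 475240000 / 41677638 = 11.402758

11.40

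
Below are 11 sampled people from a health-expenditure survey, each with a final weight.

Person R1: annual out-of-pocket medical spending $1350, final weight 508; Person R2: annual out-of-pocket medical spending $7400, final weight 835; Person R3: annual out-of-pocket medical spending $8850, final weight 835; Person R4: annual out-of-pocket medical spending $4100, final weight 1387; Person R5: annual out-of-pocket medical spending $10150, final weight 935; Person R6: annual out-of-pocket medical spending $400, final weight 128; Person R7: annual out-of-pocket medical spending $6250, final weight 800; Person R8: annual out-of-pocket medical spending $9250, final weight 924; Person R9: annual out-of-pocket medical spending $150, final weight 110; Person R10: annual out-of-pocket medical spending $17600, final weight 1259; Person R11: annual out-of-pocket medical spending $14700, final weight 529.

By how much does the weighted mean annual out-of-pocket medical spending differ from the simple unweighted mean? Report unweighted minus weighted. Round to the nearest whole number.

Unweighted sum = 80200
Unweighted mean = 80200 / 11 = 7290.9091
Weighted sum = 1350×508 + 7400×835 + 8850×835 + 4100×1387 + 10150×935 + 400×128 + 6250×800 + 9250×924 + 150×110 + 17600×1259 + 14700×529
  = 72980900
Sum of weights = 508 + 835 + 835 + 1387 + 935 + 128 + 800 + 924 + 110 + 1259 + 529 = 8250
Weighted mean = 72980900 / 8250 = 8846.1697
Difference (unweighted minus weighted) = -1555.2606

-1555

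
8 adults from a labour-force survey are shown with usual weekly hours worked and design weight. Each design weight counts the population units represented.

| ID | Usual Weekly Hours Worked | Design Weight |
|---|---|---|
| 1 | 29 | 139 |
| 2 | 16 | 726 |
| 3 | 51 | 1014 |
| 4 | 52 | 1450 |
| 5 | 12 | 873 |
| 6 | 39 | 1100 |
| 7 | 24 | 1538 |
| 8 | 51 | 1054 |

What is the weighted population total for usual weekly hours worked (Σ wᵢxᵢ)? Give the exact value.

Weighted total = 29×139 + 16×726 + 51×1014 + 52×1450 + 12×873 + 39×1100 + 24×1538 + 51×1054
  = 286803

286803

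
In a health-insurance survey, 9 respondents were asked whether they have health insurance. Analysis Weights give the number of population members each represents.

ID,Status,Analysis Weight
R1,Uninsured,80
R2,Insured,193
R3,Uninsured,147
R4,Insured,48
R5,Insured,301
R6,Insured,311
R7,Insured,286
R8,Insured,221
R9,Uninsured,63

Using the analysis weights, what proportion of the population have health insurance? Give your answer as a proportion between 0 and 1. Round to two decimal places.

0.82

Sum of weights for 'Insured' = 193 + 48 + 301 + 311 + 286 + 221 = 1360
Total weight = 80 + 193 + 147 + 48 + 301 + 311 + 286 + 221 + 63 = 1650
Weighted proportion = 1360 / 1650 = 0.82424242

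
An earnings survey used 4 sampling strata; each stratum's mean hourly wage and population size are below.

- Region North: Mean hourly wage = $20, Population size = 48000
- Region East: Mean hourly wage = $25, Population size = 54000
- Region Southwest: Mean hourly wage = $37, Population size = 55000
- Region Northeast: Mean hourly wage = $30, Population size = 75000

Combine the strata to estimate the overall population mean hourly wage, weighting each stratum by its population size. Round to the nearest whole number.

Σ Nₕ·x̄ₕ = 20×48000 + 25×54000 + 37×55000 + 30×75000
  = 6595000
Σ Nₕ = 48000 + 54000 + 55000 + 75000 = 232000
Overall mean = 6595000 / 232000 = 28.426724

28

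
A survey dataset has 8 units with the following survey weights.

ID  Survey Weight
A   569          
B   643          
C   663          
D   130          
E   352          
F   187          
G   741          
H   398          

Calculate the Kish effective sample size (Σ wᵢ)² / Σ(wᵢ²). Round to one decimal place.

Σ wᵢ = 569 + 643 + 663 + 130 + 352 + 187 + 741 + 398 = 3683
Σ wᵢ² = 323761 + 413449 + 439569 + 16900 + 123904 + 34969 + 549081 + 158404 = 2060037
n_eff = 3683² / 2060037 = 13564489 / 2060037 = 6.5845851

6.6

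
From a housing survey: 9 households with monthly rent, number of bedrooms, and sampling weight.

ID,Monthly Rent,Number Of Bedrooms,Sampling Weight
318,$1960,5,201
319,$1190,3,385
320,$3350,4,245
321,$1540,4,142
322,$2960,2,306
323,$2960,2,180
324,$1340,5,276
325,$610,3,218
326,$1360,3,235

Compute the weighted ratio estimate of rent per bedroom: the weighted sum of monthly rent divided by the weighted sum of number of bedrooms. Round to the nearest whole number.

560

Σ wᵢ·y = 1960×201 + 1190×385 + 3350×245 + 1540×142 + 2960×306 + 2960×180 + 1340×276 + 610×218 + 1360×235
  = 393960 + 458150 + 820750 + 218680 + 905760 + 532800 + 369840 + 132980 + 319600 = 4152520
Σ wᵢ·x = 5×201 + 3×385 + 4×245 + 4×142 + 2×306 + 2×180 + 5×276 + 3×218 + 3×235
  = 7419
Ratio = 4152520 / 7419 = 559.71425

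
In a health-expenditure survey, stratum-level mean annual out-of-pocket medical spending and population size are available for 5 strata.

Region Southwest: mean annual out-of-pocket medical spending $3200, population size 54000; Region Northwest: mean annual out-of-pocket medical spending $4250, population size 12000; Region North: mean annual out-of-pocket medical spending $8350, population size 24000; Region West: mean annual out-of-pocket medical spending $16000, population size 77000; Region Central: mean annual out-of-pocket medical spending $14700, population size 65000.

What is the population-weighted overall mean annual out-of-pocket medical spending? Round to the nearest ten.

Σ Nₕ·x̄ₕ = 3200×54000 + 4250×12000 + 8350×24000 + 16000×77000 + 14700×65000
  = 172800000 + 51000000 + 200400000 + 1232000000 + 955500000 = 2611700000
Σ Nₕ = 54000 + 12000 + 24000 + 77000 + 65000 = 232000
Overall mean = 2611700000 / 232000 = 11257.328

11260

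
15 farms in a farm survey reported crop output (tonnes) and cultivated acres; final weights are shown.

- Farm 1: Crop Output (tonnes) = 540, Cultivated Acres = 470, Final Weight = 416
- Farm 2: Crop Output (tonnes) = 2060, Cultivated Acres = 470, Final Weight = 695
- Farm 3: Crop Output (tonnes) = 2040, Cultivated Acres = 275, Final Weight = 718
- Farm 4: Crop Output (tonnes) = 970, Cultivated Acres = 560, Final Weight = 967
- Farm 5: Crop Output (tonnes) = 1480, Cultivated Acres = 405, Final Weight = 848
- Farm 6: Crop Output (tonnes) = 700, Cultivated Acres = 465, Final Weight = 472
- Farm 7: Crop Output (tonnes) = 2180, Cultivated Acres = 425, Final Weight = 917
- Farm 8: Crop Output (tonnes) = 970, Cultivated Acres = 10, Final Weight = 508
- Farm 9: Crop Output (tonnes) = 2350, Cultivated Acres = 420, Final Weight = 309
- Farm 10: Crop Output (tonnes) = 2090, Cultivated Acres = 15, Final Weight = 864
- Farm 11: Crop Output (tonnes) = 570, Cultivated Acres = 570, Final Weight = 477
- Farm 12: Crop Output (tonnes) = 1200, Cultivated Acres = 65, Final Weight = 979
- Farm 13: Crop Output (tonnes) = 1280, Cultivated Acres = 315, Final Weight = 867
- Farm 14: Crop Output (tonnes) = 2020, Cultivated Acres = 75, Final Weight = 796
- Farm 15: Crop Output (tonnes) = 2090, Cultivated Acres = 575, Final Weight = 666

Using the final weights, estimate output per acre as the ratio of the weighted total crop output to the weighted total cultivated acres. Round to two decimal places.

Σ wᵢ·y = 16224530
Σ wᵢ·x = 3412885
Ratio = 16224530 / 3412885 = 4.7539047

4.75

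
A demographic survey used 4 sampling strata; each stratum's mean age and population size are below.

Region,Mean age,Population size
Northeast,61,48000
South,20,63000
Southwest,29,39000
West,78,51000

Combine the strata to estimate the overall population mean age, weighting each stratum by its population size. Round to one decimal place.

46.3

Σ Nₕ·x̄ₕ = 61×48000 + 20×63000 + 29×39000 + 78×51000
  = 2928000 + 1260000 + 1131000 + 3978000 = 9297000
Σ Nₕ = 48000 + 63000 + 39000 + 51000 = 201000
Overall mean = 9297000 / 201000 = 46.253731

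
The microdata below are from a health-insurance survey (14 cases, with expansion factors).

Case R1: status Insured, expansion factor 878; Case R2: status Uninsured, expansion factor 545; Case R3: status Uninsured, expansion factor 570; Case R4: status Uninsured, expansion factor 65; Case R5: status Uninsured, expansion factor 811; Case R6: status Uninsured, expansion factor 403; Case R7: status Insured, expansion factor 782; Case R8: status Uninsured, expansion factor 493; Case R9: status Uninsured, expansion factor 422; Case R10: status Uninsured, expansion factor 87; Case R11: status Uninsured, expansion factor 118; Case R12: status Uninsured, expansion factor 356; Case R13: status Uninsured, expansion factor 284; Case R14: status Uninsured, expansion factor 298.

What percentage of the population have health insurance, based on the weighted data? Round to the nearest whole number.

Sum of weights for 'Insured' = 878 + 782 = 1660
Total weight = 6112
Weighted proportion = 1660 / 6112 = 0.27159686 → 27.159686%

27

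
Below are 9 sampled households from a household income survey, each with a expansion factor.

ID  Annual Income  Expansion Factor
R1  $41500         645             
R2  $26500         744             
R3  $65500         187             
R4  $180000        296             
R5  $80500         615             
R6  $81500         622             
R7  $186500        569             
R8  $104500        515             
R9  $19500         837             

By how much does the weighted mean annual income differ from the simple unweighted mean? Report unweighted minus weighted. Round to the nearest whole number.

Unweighted sum = 41500 + 26500 + 65500 + 180000 + 80500 + 81500 + 186500 + 104500 + 19500 = 786000
Unweighted mean = 786000 / 9 = 87333.333
Weighted sum = 41500×645 + 26500×744 + 65500×187 + 180000×296 + 80500×615 + 81500×622 + 186500×569 + 104500×515 + 19500×837
  = 388470000
Sum of weights = 645 + 744 + 187 + 296 + 615 + 622 + 569 + 515 + 837 = 5030
Weighted mean = 388470000 / 5030 = 77230.616
Difference (unweighted minus weighted) = 10102.717

10103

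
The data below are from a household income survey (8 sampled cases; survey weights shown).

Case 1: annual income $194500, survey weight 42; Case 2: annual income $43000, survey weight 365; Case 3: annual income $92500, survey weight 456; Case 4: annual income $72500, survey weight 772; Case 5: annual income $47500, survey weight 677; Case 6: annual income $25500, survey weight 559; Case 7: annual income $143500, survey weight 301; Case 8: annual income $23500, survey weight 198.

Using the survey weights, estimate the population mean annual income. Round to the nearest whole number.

Weighted sum = 216272500
Sum of weights = 3370
Weighted mean = 216272500 / 3370 = 64175.816

64176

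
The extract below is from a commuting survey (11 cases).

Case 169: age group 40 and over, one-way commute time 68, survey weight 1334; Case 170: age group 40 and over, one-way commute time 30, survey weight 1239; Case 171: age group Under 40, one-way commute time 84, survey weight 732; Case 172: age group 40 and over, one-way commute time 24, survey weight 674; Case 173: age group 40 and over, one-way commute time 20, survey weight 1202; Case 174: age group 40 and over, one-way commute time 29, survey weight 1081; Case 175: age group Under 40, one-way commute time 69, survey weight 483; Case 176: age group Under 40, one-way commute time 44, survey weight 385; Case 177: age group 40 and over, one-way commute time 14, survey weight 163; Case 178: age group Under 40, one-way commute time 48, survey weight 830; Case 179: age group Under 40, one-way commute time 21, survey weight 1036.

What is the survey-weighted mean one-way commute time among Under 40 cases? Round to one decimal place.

50.0

Under 40 rows: 171, 175, 176, 178, 179
Weighted sum = 84×732 + 69×483 + 44×385 + 48×830 + 21×1036
  = 61488 + 33327 + 16940 + 39840 + 21756 = 173351
Sum of weights = 732 + 483 + 385 + 830 + 1036 = 3466
Weighted mean = 173351 / 3466 = 50.014714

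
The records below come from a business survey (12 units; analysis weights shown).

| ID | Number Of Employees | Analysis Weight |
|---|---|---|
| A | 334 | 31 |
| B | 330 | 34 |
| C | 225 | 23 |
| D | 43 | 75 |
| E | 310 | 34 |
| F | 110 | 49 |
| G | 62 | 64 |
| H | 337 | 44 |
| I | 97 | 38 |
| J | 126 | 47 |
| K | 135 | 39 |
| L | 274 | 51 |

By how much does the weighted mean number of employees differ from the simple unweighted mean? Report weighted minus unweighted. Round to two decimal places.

-21.75

Unweighted sum = 334 + 330 + 225 + 43 + 310 + 110 + 62 + 337 + 97 + 126 + 135 + 274 = 2383
Unweighted mean = 2383 / 12 = 198.58333
Weighted sum = 334×31 + 330×34 + 225×23 + 43×75 + 310×34 + 110×49 + 62×64 + 337×44 + 97×38 + 126×47 + 135×39 + 274×51
  = 93547
Sum of weights = 31 + 34 + 23 + 75 + 34 + 49 + 64 + 44 + 38 + 47 + 39 + 51 = 529
Weighted mean = 93547 / 529 = 176.83743
Difference (weighted minus unweighted) = -21.745904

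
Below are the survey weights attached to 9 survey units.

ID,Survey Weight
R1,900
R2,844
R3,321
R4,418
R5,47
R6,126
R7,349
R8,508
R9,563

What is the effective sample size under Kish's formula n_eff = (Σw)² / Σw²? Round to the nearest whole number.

Σ wᵢ = 900 + 844 + 321 + 418 + 47 + 126 + 349 + 508 + 563 = 4076
Σ wᵢ² = 810000 + 712336 + 103041 + 174724 + 2209 + 15876 + 121801 + 258064 + 316969 = 2515020
n_eff = 4076² / 2515020 = 16613776 / 2515020 = 6.6058226

7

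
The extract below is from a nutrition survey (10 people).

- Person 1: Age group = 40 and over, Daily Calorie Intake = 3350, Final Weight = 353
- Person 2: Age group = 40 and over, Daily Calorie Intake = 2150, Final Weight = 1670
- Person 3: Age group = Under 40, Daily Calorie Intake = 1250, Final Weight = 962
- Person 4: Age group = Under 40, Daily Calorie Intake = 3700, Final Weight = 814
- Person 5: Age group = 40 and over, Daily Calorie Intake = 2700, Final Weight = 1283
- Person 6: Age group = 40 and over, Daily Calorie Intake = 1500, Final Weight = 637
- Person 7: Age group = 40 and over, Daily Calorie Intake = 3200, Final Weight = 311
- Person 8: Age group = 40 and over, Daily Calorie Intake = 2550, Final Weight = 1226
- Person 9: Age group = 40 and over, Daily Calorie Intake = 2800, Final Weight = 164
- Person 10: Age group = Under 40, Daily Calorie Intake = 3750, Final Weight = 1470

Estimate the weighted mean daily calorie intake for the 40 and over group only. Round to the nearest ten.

40 and over rows: 1, 2, 5, 6, 7, 8, 9
Weighted sum = 3350×353 + 2150×1670 + 2700×1283 + 1500×637 + 3200×311 + 2550×1226 + 2800×164
  = 1182550 + 3590500 + 3464100 + 955500 + 995200 + 3126300 + 459200 = 13773350
Sum of weights = 353 + 1670 + 1283 + 637 + 311 + 1226 + 164 = 5644
Weighted mean = 13773350 / 5644 = 2440.3526

2440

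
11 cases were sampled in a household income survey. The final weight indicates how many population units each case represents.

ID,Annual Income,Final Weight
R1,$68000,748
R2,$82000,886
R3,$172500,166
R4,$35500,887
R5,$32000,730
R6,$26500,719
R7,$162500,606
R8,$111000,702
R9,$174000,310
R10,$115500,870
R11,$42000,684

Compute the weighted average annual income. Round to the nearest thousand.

Weighted sum = 68000×748 + 82000×886 + 172500×166 + 35500×887 + 32000×730 + 26500×719 + 162500×606 + 111000×702 + 174000×310 + 115500×870 + 42000×684
  = 50864000 + 72652000 + 28635000 + 31488500 + 23360000 + 19053500 + 98475000 + 77922000 + 53940000 + 100485000 + 28728000 = 585603000
Sum of weights = 748 + 886 + 166 + 887 + 730 + 719 + 606 + 702 + 310 + 870 + 684 = 7308
Weighted mean = 585603000 / 7308 = 80131.773

80000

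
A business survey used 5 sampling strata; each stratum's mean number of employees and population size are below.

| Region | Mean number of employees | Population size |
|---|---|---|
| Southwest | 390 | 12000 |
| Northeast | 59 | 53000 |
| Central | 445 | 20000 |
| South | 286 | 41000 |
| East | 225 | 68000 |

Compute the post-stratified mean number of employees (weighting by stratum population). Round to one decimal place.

225.4

Σ Nₕ·x̄ₕ = 43733000
Σ Nₕ = 194000
Overall mean = 43733000 / 194000 = 225.42784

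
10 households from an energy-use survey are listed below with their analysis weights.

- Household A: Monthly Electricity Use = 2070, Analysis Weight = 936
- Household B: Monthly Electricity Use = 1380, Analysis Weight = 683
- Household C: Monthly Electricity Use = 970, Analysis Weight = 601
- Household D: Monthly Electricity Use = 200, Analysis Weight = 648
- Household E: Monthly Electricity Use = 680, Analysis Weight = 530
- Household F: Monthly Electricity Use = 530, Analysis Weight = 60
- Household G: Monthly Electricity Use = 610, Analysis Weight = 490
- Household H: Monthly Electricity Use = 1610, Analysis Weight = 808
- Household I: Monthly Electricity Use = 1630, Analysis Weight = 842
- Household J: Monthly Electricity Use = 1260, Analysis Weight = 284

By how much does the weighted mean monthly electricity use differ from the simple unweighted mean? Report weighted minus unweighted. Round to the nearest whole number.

150

Unweighted sum = 2070 + 1380 + 970 + 200 + 680 + 530 + 610 + 1610 + 1630 + 1260 = 10940
Unweighted mean = 10940 / 10 = 1094
Weighted sum = 2070×936 + 1380×683 + 970×601 + 200×648 + 680×530 + 530×60 + 610×490 + 1610×808 + 1630×842 + 1260×284
  = 1937520 + 942540 + 582970 + 129600 + 360400 + 31800 + 298900 + 1300880 + 1372460 + 357840 = 7314910
Sum of weights = 936 + 683 + 601 + 648 + 530 + 60 + 490 + 808 + 842 + 284 = 5882
Weighted mean = 7314910 / 5882 = 1243.6093
Difference (weighted minus unweighted) = 149.60932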